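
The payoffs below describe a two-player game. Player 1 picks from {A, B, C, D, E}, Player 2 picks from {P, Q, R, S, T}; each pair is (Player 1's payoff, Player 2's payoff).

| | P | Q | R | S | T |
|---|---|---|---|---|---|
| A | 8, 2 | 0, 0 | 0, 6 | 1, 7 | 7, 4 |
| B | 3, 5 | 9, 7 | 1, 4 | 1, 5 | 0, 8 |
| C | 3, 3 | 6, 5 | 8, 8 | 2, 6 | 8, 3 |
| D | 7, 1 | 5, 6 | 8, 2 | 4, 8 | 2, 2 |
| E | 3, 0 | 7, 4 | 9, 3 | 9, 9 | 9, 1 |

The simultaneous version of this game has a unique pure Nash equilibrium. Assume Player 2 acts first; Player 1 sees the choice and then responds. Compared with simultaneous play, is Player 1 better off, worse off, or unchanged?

Work backward from Player 1's decision.
- P: Player 1 compares 8, 3, 3, 7, 3 and picks A; Player 2 would get 2.
- Q: Player 1 compares 0, 9, 6, 5, 7 and picks B; Player 2 would get 7.
- R: Player 1 compares 0, 1, 8, 8, 9 and picks E; Player 2 would get 3.
- S: Player 1 compares 1, 1, 2, 4, 9 and picks E; Player 2 would get 9.
- T: Player 1 compares 7, 0, 8, 2, 9 and picks E; Player 2 would get 1.
Among 2, 7, 3, 9, 1, the best is 9 at S. Subgame-perfect outcome: (E, S) with payoffs (9, 9).
Under simultaneous play:
Player 1's best replies: P→A; Q→B; R→E; S→E; T→E.
Player 2's best replies: A→S; B→T; C→R; D→S; E→S.
Only (E, S) has each player best-responding; Nash payoffs (9, 9).
Player 1 earns 9 sequentially versus 9 at the Nash outcome: unchanged.

unchanged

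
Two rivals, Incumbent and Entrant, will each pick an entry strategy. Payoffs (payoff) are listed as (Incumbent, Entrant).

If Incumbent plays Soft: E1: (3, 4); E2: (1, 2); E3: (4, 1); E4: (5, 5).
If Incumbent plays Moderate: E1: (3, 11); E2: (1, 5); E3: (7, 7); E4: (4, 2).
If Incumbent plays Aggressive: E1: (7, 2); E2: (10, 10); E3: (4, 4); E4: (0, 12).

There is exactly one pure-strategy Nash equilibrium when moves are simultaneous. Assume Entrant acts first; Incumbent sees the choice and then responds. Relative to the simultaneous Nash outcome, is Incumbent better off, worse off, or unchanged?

Incumbent best-responds to each possible Entrant move:
- E1: Incumbent compares 3, 3, 7 and picks Aggressive; Entrant would get 2.
- E2: Incumbent compares 1, 1, 10 and picks Aggressive; Entrant would get 10.
- E3: Incumbent compares 4, 7, 4 and picks Moderate; Entrant would get 7.
- E4: Incumbent compares 5, 4, 0 and picks Soft; Entrant would get 5.
Entrant's induced payoffs are 2, 10, 7, 5, so Entrant commits to E2. Subgame-perfect outcome: (Aggressive, E2) with payoffs (10, 10).
For the simultaneous game, intersect best replies.
Incumbent's best replies: E1→Aggressive; E2→Aggressive; E3→Moderate; E4→Soft.
Entrant's best replies: Soft→E4; Moderate→E1; Aggressive→E4.
Only (Soft, E4) has each player best-responding; Nash payoffs (5, 5).
Incumbent earns 10 sequentially versus 5 at the Nash outcome: better off.

better off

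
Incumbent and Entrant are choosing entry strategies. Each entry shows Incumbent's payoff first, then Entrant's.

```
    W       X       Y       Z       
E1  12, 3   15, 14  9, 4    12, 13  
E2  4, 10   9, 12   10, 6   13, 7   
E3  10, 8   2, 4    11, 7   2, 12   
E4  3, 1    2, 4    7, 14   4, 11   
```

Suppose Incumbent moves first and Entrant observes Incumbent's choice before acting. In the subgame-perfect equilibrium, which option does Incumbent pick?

Backward induction with Incumbent moving first.
- E1 → Entrant plays X (best of 3, 14, 4, 13); Incumbent gets 15.
- E2 → Entrant plays X (best of 10, 12, 6, 7); Incumbent gets 9.
- E3 → Entrant plays Z (best of 8, 4, 7, 12); Incumbent gets 2.
- E4 → Entrant plays Y (best of 1, 4, 14, 11); Incumbent gets 7.
Maximizing over 15, 9, 2, 7, Incumbent chooses E1. Subgame-perfect outcome: (E1, X) with payoffs (15, 14).

E1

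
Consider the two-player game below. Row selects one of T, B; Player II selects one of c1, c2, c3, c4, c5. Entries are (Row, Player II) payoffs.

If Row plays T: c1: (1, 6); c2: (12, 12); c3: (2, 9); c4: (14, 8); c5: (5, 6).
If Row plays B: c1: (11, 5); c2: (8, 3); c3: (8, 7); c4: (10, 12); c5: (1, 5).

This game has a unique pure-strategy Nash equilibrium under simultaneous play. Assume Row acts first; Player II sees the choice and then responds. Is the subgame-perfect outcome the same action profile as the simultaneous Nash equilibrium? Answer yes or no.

Solve by backward induction (Row leads).
- T → Player II plays c2 (best of 6, 12, 9, 8, 6); Row gets 12.
- B → Player II plays c4 (best of 5, 3, 7, 12, 5); Row gets 10.
Maximizing over 12, 10, Row chooses T. Subgame-perfect outcome: (T, c2) with payoffs (12, 12).
For the simultaneous game, intersect best replies.
Row's best replies: c1→B; c2→T; c3→B; c4→T; c5→T.
Player II's best replies: T→c2; B→c4.
Only (T, c2) has each player best-responding; Nash payoffs (12, 12).
Sequential outcome (T, c2) coincides with the Nash profile (T, c2).

yes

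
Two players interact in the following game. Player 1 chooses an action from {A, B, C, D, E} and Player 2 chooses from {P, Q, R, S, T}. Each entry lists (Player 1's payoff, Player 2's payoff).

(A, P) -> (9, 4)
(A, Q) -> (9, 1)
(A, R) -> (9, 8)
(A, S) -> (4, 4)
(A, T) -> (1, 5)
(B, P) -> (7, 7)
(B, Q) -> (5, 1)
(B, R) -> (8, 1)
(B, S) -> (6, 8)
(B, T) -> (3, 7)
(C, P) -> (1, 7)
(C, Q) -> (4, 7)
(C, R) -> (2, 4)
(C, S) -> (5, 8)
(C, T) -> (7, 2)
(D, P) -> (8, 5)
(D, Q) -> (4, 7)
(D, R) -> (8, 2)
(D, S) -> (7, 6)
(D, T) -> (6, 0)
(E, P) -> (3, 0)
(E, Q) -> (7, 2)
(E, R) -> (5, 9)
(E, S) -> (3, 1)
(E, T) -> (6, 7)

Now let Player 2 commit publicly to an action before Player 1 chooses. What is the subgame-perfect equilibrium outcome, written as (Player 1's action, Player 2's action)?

Work backward from Player 1's decision.
- P: BR = A, leader payoff 4.
- Q: BR = A, leader payoff 1.
- R: BR = A, leader payoff 8.
- S: BR = D, leader payoff 6.
- T: BR = C, leader payoff 2.
Among 4, 1, 8, 6, 2, the best is 8 at R. Subgame-perfect outcome: (A, R) with payoffs (9, 8).

(A, R)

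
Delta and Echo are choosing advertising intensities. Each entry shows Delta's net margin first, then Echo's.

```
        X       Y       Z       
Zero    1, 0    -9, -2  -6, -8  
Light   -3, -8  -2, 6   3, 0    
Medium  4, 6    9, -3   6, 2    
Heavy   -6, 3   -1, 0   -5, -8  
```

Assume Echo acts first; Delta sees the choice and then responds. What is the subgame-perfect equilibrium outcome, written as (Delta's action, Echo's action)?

Solve by backward induction (Echo leads).
- X: BR = Medium, leader payoff 6.
- Y: BR = Medium, leader payoff -3.
- Z: BR = Medium, leader payoff 2.
Among 6, -3, 2, the best is 6 at X. Subgame-perfect outcome: (Medium, X) with payoffs (4, 6).

(Medium, X)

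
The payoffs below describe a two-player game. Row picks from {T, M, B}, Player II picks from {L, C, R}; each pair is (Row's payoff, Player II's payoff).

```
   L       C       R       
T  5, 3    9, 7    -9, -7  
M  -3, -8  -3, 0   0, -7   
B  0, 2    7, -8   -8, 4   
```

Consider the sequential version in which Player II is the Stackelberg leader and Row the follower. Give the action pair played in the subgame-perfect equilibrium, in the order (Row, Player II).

(T, C)

Backward induction with Player II moving first.
- L → Row plays T (best of 5, -3, 0); Player II gets 3.
- C → Row plays T (best of 9, -3, 7); Player II gets 7.
- R → Row plays M (best of -9, 0, -8); Player II gets -7.
Among 3, 7, -7, the best is 7 at C. Subgame-perfect outcome: (T, C) with payoffs (9, 7).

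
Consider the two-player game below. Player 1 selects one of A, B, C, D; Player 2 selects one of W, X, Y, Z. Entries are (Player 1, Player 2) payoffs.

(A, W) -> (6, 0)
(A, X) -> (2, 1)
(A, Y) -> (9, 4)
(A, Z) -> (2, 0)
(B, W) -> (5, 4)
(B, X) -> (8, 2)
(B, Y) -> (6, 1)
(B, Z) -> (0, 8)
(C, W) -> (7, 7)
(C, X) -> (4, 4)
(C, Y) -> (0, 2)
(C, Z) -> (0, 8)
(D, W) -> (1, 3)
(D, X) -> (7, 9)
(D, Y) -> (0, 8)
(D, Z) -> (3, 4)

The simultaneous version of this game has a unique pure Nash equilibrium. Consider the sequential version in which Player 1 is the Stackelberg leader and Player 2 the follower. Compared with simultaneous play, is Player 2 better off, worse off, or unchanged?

unchanged

Player 2 best-responds to each possible Player 1 move:
- A: Player 2 compares 0, 1, 4, 0 and picks Y; Player 1 would get 9.
- B: Player 2 compares 4, 2, 1, 8 and picks Z; Player 1 would get 0.
- C: Player 2 compares 7, 4, 2, 8 and picks Z; Player 1 would get 0.
- D: Player 2 compares 3, 9, 8, 4 and picks X; Player 1 would get 7.
Player 1's induced payoffs are 9, 0, 0, 7, so Player 1 commits to A. Subgame-perfect outcome: (A, Y) with payoffs (9, 4).
For the simultaneous game, intersect best replies.
Player 1's best replies: W→C; X→B; Y→A; Z→D.
Player 2's best replies: A→Y; B→Z; C→Z; D→X.
The unique mutual best reply is (A, Y), giving (9, 4).
Player 2 earns 4 sequentially versus 4 at the Nash outcome: unchanged.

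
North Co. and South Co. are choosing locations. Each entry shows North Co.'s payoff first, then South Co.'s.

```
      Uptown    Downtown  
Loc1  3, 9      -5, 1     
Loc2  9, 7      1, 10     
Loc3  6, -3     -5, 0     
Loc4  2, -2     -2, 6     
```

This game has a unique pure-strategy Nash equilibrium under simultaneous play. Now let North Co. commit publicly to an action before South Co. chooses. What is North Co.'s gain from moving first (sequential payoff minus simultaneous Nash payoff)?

2

South Co. best-responds to each possible North Co. move:
- Loc1 → South Co. plays Uptown (best of 9, 1); North Co. gets 3.
- Loc2 → South Co. plays Downtown (best of 7, 10); North Co. gets 1.
- Loc3 → South Co. plays Downtown (best of -3, 0); North Co. gets -5.
- Loc4 → South Co. plays Downtown (best of -2, 6); North Co. gets -2.
Maximizing over 3, 1, -5, -2, North Co. chooses Loc1. Subgame-perfect outcome: (Loc1, Uptown) with payoffs (3, 9).
For the simultaneous game, intersect best replies.
North Co.'s best replies: Uptown→Loc2; Downtown→Loc2.
South Co.'s best replies: Loc1→Uptown; Loc2→Downtown; Loc3→Downtown; Loc4→Downtown.
The unique mutual best reply is (Loc2, Downtown), giving (1, 10).
North Co.'s commitment gain: 3 − 1 = 2.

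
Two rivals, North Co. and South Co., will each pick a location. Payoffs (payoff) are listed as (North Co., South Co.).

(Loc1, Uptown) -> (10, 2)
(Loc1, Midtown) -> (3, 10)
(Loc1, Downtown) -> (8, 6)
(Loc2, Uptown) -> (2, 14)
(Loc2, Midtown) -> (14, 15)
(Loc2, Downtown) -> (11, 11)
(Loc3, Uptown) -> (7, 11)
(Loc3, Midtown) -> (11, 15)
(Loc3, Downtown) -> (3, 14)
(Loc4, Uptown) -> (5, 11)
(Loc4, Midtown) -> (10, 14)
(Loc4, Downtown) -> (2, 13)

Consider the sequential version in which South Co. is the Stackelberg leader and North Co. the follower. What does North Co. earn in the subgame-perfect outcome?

14

North Co. best-responds to each possible South Co. move:
- Uptown: BR = Loc1, leader payoff 2.
- Midtown: BR = Loc2, leader payoff 15.
- Downtown: BR = Loc2, leader payoff 11.
Maximizing over 2, 15, 11, South Co. chooses Midtown. Subgame-perfect outcome: (Loc2, Midtown) with payoffs (14, 15).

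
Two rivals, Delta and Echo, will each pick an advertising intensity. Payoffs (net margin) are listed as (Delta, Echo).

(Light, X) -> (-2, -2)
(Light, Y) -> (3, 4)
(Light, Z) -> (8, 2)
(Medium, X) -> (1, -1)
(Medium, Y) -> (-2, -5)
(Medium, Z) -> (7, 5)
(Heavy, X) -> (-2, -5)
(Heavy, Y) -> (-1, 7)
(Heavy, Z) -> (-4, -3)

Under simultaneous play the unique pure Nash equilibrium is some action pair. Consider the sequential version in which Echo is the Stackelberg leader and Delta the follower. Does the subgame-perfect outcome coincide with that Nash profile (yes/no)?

Backward induction with Echo moving first.
- X: Delta compares -2, 1, -2 and picks Medium; Echo would get -1.
- Y: Delta compares 3, -2, -1 and picks Light; Echo would get 4.
- Z: Delta compares 8, 7, -4 and picks Light; Echo would get 2.
Among -1, 4, 2, the best is 4 at Y. Subgame-perfect outcome: (Light, Y) with payoffs (3, 4).
Now find the simultaneous Nash equilibrium.
Delta's best replies: X→Medium; Y→Light; Z→Light.
Echo's best replies: Light→Y; Medium→Z; Heavy→Y.
The unique mutual best reply is (Light, Y), giving (3, 4).
Sequential outcome (Light, Y) coincides with the Nash profile (Light, Y).

yes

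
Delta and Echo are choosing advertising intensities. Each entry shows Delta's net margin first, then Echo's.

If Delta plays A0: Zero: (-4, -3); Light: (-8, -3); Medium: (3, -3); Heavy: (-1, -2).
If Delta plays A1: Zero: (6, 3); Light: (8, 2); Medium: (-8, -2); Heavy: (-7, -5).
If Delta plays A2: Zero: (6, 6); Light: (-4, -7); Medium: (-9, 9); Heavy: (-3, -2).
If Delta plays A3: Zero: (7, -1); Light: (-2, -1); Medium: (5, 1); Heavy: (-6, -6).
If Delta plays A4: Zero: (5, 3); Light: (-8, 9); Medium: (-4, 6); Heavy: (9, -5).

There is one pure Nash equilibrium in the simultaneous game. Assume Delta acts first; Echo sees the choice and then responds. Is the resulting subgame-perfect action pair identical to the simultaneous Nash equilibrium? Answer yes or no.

no

Solve by backward induction (Delta leads).
- A0: BR = Heavy, leader payoff -1.
- A1: BR = Zero, leader payoff 6.
- A2: BR = Medium, leader payoff -9.
- A3: BR = Medium, leader payoff 5.
- A4: BR = Light, leader payoff -8.
Among -1, 6, -9, 5, -8, the best is 6 at A1. Subgame-perfect outcome: (A1, Zero) with payoffs (6, 3).
For the simultaneous game, intersect best replies.
Delta's best replies: Zero→A3; Light→A1; Medium→A3; Heavy→A4.
Echo's best replies: A0→Heavy; A1→Zero; A2→Medium; A3→Medium; A4→Light.
Only (A3, Medium) has each player best-responding; Nash payoffs (5, 1).
Sequential outcome (A1, Zero) differs from the Nash profile (A3, Medium).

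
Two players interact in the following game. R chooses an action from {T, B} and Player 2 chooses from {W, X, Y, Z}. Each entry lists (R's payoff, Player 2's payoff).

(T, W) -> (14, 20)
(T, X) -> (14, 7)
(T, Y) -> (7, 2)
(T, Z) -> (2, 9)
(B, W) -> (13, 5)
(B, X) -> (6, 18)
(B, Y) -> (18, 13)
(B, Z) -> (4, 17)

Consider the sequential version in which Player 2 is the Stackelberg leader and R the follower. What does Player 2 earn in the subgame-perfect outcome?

Backward induction with Player 2 moving first.
- W: R compares 14, 13 and picks T; Player 2 would get 20.
- X: R compares 14, 6 and picks T; Player 2 would get 7.
- Y: R compares 7, 18 and picks B; Player 2 would get 13.
- Z: R compares 2, 4 and picks B; Player 2 would get 17.
Maximizing over 20, 7, 13, 17, Player 2 chooses W. Subgame-perfect outcome: (T, W) with payoffs (14, 20).

20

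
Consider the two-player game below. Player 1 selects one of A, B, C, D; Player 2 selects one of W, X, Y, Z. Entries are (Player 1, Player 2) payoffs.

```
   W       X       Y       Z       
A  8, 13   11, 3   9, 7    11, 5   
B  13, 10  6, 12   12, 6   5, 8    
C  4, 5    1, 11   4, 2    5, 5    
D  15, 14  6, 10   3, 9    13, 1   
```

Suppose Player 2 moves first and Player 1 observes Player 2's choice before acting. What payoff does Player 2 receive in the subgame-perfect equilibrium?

Work backward from Player 1's decision.
- W: Player 1 compares 8, 13, 4, 15 and picks D; Player 2 would get 14.
- X: Player 1 compares 11, 6, 1, 6 and picks A; Player 2 would get 3.
- Y: Player 1 compares 9, 12, 4, 3 and picks B; Player 2 would get 6.
- Z: Player 1 compares 11, 5, 5, 13 and picks D; Player 2 would get 1.
Maximizing over 14, 3, 6, 1, Player 2 chooses W. Subgame-perfect outcome: (D, W) with payoffs (15, 14).

14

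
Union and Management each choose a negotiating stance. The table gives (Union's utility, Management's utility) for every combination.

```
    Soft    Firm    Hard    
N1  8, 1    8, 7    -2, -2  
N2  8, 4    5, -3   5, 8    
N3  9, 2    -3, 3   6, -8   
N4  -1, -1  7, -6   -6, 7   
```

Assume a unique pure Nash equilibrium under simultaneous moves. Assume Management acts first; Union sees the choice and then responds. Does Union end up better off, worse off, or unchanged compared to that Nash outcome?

Solve by backward induction (Management leads).
- Soft → Union plays N3 (best of 8, 8, 9, -1); Management gets 2.
- Firm → Union plays N1 (best of 8, 5, -3, 7); Management gets 7.
- Hard → Union plays N3 (best of -2, 5, 6, -6); Management gets -8.
Maximizing over 2, 7, -8, Management chooses Firm. Subgame-perfect outcome: (N1, Firm) with payoffs (8, 7).
For the simultaneous game, intersect best replies.
Union's best replies: Soft→N3; Firm→N1; Hard→N3.
Management's best replies: N1→Firm; N2→Hard; N3→Firm; N4→Hard.
The unique mutual best reply is (N1, Firm), giving (8, 7).
Union earns 8 sequentially versus 8 at the Nash outcome: unchanged.

unchanged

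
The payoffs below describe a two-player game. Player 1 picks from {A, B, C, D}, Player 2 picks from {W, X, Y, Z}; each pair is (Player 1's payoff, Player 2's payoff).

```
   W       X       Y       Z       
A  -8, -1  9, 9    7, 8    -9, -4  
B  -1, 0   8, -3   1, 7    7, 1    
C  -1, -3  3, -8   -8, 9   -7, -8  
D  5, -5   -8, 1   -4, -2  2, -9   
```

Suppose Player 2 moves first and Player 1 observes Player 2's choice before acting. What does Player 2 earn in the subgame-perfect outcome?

Player 1 best-responds to each possible Player 2 move:
- W: BR = D, leader payoff -5.
- X: BR = A, leader payoff 9.
- Y: BR = A, leader payoff 8.
- Z: BR = B, leader payoff 1.
Among -5, 9, 8, 1, the best is 9 at X. Subgame-perfect outcome: (A, X) with payoffs (9, 9).

9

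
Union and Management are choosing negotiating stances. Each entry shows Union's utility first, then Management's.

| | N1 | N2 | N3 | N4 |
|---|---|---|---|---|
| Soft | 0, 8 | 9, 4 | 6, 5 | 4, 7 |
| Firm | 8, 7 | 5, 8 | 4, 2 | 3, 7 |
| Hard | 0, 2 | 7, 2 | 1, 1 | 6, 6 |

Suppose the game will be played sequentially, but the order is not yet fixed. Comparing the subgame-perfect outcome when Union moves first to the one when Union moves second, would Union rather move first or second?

If Union leads: Management's best replies are Soft→N1, Firm→N2, Hard→N4; Union's induced payoffs 0, 5, 6; outcome (Hard, N4), payoffs (6, 6).
If Management leads: Union's best replies are N1→Firm, N2→Soft, N3→Soft, N4→Hard; Management's induced payoffs 7, 4, 5, 6; outcome (Firm, N1), payoffs (8, 7).
Union gets 6 moving first and 8 moving second, so Union prefers to move second.

second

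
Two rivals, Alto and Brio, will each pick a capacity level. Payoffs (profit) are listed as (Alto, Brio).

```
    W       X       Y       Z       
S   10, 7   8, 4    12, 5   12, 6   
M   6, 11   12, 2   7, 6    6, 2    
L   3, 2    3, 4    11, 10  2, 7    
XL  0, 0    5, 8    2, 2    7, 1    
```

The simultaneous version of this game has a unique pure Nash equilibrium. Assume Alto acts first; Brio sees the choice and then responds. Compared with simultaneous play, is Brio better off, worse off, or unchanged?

Work backward from Brio's decision.
- S: BR = W, leader payoff 10.
- M: BR = W, leader payoff 6.
- L: BR = Y, leader payoff 11.
- XL: BR = X, leader payoff 5.
Alto's induced payoffs are 10, 6, 11, 5, so Alto commits to L. Subgame-perfect outcome: (L, Y) with payoffs (11, 10).
Now find the simultaneous Nash equilibrium.
Alto's best replies: W→S; X→M; Y→S; Z→S.
Brio's best replies: S→W; M→W; L→Y; XL→X.
Only (S, W) has each player best-responding; Nash payoffs (10, 7).
Brio earns 10 sequentially versus 7 at the Nash outcome: better off.

better off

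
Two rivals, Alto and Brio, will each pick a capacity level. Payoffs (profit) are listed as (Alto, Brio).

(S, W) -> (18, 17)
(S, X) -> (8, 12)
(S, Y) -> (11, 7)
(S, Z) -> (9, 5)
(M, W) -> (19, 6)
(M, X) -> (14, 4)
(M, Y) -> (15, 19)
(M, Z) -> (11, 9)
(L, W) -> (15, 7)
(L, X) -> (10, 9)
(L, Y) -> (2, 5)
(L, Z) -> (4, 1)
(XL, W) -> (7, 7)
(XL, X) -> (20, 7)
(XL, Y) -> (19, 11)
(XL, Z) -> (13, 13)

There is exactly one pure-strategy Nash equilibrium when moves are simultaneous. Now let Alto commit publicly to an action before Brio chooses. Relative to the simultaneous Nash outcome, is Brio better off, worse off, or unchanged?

better off

Backward induction with Alto moving first.
- S → Brio plays W (best of 17, 12, 7, 5); Alto gets 18.
- M → Brio plays Y (best of 6, 4, 19, 9); Alto gets 15.
- L → Brio plays X (best of 7, 9, 5, 1); Alto gets 10.
- XL → Brio plays Z (best of 7, 7, 11, 13); Alto gets 13.
Maximizing over 18, 15, 10, 13, Alto chooses S. Subgame-perfect outcome: (S, W) with payoffs (18, 17).
For the simultaneous game, intersect best replies.
Alto's best replies: W→M; X→XL; Y→XL; Z→XL.
Brio's best replies: S→W; M→Y; L→X; XL→Z.
Only (XL, Z) has each player best-responding; Nash payoffs (13, 13).
Brio earns 17 sequentially versus 13 at the Nash outcome: better off.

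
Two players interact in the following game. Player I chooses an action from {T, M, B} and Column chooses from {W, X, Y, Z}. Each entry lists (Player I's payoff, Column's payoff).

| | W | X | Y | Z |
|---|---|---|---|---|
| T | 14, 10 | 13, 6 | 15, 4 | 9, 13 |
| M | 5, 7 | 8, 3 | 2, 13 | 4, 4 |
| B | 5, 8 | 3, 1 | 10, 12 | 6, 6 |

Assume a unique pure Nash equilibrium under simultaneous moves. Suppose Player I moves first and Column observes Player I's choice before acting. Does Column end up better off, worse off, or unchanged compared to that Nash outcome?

worse off

Work backward from Column's decision.
- T: BR = Z, leader payoff 9.
- M: BR = Y, leader payoff 2.
- B: BR = Y, leader payoff 10.
Player I's induced payoffs are 9, 2, 10, so Player I commits to B. Subgame-perfect outcome: (B, Y) with payoffs (10, 12).
For the simultaneous game, intersect best replies.
Player I's best replies: W→T; X→T; Y→T; Z→T.
Column's best replies: T→Z; M→Y; B→Y.
Only (T, Z) has each player best-responding; Nash payoffs (9, 13).
Column earns 12 sequentially versus 13 at the Nash outcome: worse off.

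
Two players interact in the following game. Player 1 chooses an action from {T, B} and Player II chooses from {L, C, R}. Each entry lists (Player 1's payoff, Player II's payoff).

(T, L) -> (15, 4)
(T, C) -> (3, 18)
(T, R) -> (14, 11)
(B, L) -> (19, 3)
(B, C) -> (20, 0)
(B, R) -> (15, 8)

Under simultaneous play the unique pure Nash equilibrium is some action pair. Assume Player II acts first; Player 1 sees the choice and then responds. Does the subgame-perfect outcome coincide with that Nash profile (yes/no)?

Solve by backward induction (Player II leads).
- L: Player 1 compares 15, 19 and picks B; Player II would get 3.
- C: Player 1 compares 3, 20 and picks B; Player II would get 0.
- R: Player 1 compares 14, 15 and picks B; Player II would get 8.
Maximizing over 3, 0, 8, Player II chooses R. Subgame-perfect outcome: (B, R) with payoffs (15, 8).
For the simultaneous game, intersect best replies.
Player 1's best replies: L→B; C→B; R→B.
Player II's best replies: T→C; B→R.
Only (B, R) has each player best-responding; Nash payoffs (15, 8).
Sequential outcome (B, R) coincides with the Nash profile (B, R).

yes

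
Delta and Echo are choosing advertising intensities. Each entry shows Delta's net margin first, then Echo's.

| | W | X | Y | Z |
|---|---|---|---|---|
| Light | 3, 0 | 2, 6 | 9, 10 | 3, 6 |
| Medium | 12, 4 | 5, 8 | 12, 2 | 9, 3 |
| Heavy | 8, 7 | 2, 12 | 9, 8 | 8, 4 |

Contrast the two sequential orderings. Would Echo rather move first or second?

second

If Delta leads: Echo's best replies are Light→Y, Medium→X, Heavy→X; Delta's induced payoffs 9, 5, 2; outcome (Light, Y), payoffs (9, 10).
If Echo leads: Delta's best replies are W→Medium, X→Medium, Y→Medium, Z→Medium; Echo's induced payoffs 4, 8, 2, 3; outcome (Medium, X), payoffs (5, 8).
Echo gets 8 moving first and 10 moving second, so Echo prefers to move second.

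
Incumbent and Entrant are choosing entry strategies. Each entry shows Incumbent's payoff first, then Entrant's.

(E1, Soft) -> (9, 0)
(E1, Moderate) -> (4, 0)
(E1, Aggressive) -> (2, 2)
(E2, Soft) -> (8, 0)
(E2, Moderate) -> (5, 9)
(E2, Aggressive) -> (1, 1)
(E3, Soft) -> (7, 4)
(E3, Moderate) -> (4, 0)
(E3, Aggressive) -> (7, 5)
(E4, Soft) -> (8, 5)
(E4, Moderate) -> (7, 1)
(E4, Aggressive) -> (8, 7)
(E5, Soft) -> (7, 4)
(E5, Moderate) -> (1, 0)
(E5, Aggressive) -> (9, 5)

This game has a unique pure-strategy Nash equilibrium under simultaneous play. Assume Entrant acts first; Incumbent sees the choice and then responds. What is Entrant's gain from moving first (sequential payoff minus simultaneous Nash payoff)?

Solve by backward induction (Entrant leads).
- Soft → Incumbent plays E1 (best of 9, 8, 7, 8, 7); Entrant gets 0.
- Moderate → Incumbent plays E4 (best of 4, 5, 4, 7, 1); Entrant gets 1.
- Aggressive → Incumbent plays E5 (best of 2, 1, 7, 8, 9); Entrant gets 5.
Maximizing over 0, 1, 5, Entrant chooses Aggressive. Subgame-perfect outcome: (E5, Aggressive) with payoffs (9, 5).
Now find the simultaneous Nash equilibrium.
Incumbent's best replies: Soft→E1; Moderate→E4; Aggressive→E5.
Entrant's best replies: E1→Aggressive; E2→Moderate; E3→Aggressive; E4→Aggressive; E5→Aggressive.
Only (E5, Aggressive) has each player best-responding; Nash payoffs (9, 5).
Entrant's commitment gain: 5 − 5 = 0.

0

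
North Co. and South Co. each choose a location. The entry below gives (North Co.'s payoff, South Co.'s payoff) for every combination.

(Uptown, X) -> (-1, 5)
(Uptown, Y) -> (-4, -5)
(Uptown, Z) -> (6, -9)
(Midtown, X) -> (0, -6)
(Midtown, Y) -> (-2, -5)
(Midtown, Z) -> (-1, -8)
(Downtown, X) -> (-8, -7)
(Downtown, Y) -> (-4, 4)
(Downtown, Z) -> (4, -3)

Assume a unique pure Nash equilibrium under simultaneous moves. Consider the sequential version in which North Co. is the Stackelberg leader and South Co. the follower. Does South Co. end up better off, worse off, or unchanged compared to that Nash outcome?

South Co. best-responds to each possible North Co. move:
- Uptown: BR = X, leader payoff -1.
- Midtown: BR = Y, leader payoff -2.
- Downtown: BR = Y, leader payoff -4.
Among -1, -2, -4, the best is -1 at Uptown. Subgame-perfect outcome: (Uptown, X) with payoffs (-1, 5).
Now find the simultaneous Nash equilibrium.
North Co.'s best replies: X→Midtown; Y→Midtown; Z→Uptown.
South Co.'s best replies: Uptown→X; Midtown→Y; Downtown→Y.
Only (Midtown, Y) has each player best-responding; Nash payoffs (-2, -5).
South Co. earns 5 sequentially versus -5 at the Nash outcome: better off.

better off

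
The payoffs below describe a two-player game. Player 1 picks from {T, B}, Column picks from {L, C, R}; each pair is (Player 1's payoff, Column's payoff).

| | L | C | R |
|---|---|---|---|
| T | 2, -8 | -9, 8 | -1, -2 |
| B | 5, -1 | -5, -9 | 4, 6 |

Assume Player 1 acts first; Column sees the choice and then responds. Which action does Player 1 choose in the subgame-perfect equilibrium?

B

Backward induction with Player 1 moving first.
- T: Column compares -8, 8, -2 and picks C; Player 1 would get -9.
- B: Column compares -1, -9, 6 and picks R; Player 1 would get 4.
Among -9, 4, the best is 4 at B. Subgame-perfect outcome: (B, R) with payoffs (4, 6).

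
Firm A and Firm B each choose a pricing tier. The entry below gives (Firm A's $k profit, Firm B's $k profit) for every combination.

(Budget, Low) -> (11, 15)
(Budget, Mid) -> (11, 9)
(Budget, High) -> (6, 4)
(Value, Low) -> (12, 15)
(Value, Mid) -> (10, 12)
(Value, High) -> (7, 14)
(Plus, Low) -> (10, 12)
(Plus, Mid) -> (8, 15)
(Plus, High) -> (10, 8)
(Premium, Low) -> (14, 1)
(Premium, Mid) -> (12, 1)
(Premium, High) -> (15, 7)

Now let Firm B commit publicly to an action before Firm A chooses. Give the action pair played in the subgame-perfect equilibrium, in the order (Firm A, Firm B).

(Premium, High)

Backward induction with Firm B moving first.
- Low: Firm A compares 11, 12, 10, 14 and picks Premium; Firm B would get 1.
- Mid: Firm A compares 11, 10, 8, 12 and picks Premium; Firm B would get 1.
- High: Firm A compares 6, 7, 10, 15 and picks Premium; Firm B would get 7.
Firm B's induced payoffs are 1, 1, 7, so Firm B commits to High. Subgame-perfect outcome: (Premium, High) with payoffs (15, 7).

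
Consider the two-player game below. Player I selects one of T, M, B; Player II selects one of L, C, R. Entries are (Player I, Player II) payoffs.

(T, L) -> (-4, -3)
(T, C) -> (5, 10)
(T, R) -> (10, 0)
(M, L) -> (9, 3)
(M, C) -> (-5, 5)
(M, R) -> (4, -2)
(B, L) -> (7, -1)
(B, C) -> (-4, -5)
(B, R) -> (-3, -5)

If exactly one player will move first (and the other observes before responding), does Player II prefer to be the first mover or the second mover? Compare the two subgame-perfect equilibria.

If Player I leads: Player II's best replies are T→C, M→C, B→L; Player I's induced payoffs 5, -5, 7; outcome (B, L), payoffs (7, -1).
If Player II leads: Player I's best replies are L→M, C→T, R→T; Player II's induced payoffs 3, 10, 0; outcome (T, C), payoffs (5, 10).
Player II gets 10 moving first and -1 moving second, so Player II prefers to move first.

first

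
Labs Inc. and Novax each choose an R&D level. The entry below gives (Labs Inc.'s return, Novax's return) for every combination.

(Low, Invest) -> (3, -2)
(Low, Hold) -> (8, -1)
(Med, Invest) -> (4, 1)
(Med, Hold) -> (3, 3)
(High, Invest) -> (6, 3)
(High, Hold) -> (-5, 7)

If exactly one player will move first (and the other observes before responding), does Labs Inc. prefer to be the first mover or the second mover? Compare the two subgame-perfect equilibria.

first

If Labs Inc. leads: Novax's best replies are Low→Hold, Med→Hold, High→Hold; Labs Inc.'s induced payoffs 8, 3, -5; outcome (Low, Hold), payoffs (8, -1).
If Novax leads: Labs Inc.'s best replies are Invest→High, Hold→Low; Novax's induced payoffs 3, -1; outcome (High, Invest), payoffs (6, 3).
Labs Inc. gets 8 moving first and 6 moving second, so Labs Inc. prefers to move first.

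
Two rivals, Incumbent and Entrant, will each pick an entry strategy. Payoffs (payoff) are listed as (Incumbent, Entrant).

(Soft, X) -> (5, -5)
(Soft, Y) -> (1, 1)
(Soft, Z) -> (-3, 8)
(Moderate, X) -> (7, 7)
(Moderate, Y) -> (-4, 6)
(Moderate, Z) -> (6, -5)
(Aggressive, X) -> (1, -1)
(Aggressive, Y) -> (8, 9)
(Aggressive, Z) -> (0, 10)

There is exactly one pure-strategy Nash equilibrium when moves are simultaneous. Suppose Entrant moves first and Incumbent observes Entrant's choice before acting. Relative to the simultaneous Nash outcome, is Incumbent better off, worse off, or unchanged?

Solve by backward induction (Entrant leads).
- X: BR = Moderate, leader payoff 7.
- Y: BR = Aggressive, leader payoff 9.
- Z: BR = Moderate, leader payoff -5.
Maximizing over 7, 9, -5, Entrant chooses Y. Subgame-perfect outcome: (Aggressive, Y) with payoffs (8, 9).
Now find the simultaneous Nash equilibrium.
Incumbent's best replies: X→Moderate; Y→Aggressive; Z→Moderate.
Entrant's best replies: Soft→Z; Moderate→X; Aggressive→Z.
The unique mutual best reply is (Moderate, X), giving (7, 7).
Incumbent earns 8 sequentially versus 7 at the Nash outcome: better off.

better off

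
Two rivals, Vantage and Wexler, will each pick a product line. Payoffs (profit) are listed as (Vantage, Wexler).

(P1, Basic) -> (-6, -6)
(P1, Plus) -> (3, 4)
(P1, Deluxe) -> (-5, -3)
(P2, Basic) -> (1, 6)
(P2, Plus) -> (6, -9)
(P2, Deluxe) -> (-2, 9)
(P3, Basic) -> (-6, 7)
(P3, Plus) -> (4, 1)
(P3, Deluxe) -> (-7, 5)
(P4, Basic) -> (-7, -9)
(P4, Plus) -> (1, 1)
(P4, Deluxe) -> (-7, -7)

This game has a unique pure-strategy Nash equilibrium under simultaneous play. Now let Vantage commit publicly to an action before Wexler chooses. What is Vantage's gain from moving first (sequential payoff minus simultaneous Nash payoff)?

5

Work backward from Wexler's decision.
- P1: BR = Plus, leader payoff 3.
- P2: BR = Deluxe, leader payoff -2.
- P3: BR = Basic, leader payoff -6.
- P4: BR = Plus, leader payoff 1.
Maximizing over 3, -2, -6, 1, Vantage chooses P1. Subgame-perfect outcome: (P1, Plus) with payoffs (3, 4).
Under simultaneous play:
Vantage's best replies: Basic→P2; Plus→P2; Deluxe→P2.
Wexler's best replies: P1→Plus; P2→Deluxe; P3→Basic; P4→Plus.
The unique mutual best reply is (P2, Deluxe), giving (-2, 9).
Vantage's commitment gain: 3 − -2 = 5.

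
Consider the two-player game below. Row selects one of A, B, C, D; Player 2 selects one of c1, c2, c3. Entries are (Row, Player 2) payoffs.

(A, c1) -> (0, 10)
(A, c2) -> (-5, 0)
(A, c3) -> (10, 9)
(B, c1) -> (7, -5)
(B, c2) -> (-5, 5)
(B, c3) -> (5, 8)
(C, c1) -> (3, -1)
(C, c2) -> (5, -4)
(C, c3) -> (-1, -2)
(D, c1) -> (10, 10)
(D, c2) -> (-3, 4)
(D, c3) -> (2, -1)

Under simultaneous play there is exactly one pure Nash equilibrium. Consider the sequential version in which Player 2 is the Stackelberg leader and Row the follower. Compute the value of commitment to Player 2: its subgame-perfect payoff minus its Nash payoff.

Solve by backward induction (Player 2 leads).
- c1 → Row plays D (best of 0, 7, 3, 10); Player 2 gets 10.
- c2 → Row plays C (best of -5, -5, 5, -3); Player 2 gets -4.
- c3 → Row plays A (best of 10, 5, -1, 2); Player 2 gets 9.
Player 2's induced payoffs are 10, -4, 9, so Player 2 commits to c1. Subgame-perfect outcome: (D, c1) with payoffs (10, 10).
Now find the simultaneous Nash equilibrium.
Row's best replies: c1→D; c2→C; c3→A.
Player 2's best replies: A→c1; B→c3; C→c1; D→c1.
Only (D, c1) has each player best-responding; Nash payoffs (10, 10).
Player 2's commitment gain: 10 − 10 = 0.

0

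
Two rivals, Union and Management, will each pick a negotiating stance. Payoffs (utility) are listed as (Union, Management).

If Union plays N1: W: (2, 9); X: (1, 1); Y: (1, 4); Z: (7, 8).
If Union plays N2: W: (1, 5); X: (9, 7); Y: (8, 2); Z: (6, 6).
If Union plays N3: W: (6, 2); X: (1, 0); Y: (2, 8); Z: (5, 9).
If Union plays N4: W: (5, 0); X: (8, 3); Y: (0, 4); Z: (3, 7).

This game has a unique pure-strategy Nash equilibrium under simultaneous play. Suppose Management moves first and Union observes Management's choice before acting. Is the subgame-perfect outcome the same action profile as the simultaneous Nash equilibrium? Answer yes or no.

Solve by backward induction (Management leads).
- W: BR = N3, leader payoff 2.
- X: BR = N2, leader payoff 7.
- Y: BR = N2, leader payoff 2.
- Z: BR = N1, leader payoff 8.
Management's induced payoffs are 2, 7, 2, 8, so Management commits to Z. Subgame-perfect outcome: (N1, Z) with payoffs (7, 8).
Now find the simultaneous Nash equilibrium.
Union's best replies: W→N3; X→N2; Y→N2; Z→N1.
Management's best replies: N1→W; N2→X; N3→Z; N4→Z.
Only (N2, X) has each player best-responding; Nash payoffs (9, 7).
Sequential outcome (N1, Z) differs from the Nash profile (N2, X).

no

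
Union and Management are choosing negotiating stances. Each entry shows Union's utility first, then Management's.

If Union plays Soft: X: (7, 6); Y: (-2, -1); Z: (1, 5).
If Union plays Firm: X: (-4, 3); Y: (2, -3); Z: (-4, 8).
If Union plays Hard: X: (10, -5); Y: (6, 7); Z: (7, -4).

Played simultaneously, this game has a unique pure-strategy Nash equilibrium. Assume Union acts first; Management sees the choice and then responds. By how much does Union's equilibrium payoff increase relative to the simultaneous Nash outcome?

Backward induction with Union moving first.
- Soft: Management compares 6, -1, 5 and picks X; Union would get 7.
- Firm: Management compares 3, -3, 8 and picks Z; Union would get -4.
- Hard: Management compares -5, 7, -4 and picks Y; Union would get 6.
Among 7, -4, 6, the best is 7 at Soft. Subgame-perfect outcome: (Soft, X) with payoffs (7, 6).
Under simultaneous play:
Union's best replies: X→Hard; Y→Hard; Z→Hard.
Management's best replies: Soft→X; Firm→Z; Hard→Y.
Only (Hard, Y) has each player best-responding; Nash payoffs (6, 7).
Union's commitment gain: 7 − 6 = 1.

1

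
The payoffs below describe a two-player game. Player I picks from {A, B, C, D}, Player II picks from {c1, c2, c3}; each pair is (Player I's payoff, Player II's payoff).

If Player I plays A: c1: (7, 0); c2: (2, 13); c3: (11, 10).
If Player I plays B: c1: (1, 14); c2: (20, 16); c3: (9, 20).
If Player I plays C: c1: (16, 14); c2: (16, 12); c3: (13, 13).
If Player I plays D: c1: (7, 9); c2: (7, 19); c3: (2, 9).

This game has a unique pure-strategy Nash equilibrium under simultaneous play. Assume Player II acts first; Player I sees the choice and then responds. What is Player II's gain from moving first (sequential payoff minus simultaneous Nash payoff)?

2

Player I best-responds to each possible Player II move:
- c1 → Player I plays C (best of 7, 1, 16, 7); Player II gets 14.
- c2 → Player I plays B (best of 2, 20, 16, 7); Player II gets 16.
- c3 → Player I plays C (best of 11, 9, 13, 2); Player II gets 13.
Player II's induced payoffs are 14, 16, 13, so Player II commits to c2. Subgame-perfect outcome: (B, c2) with payoffs (20, 16).
For the simultaneous game, intersect best replies.
Player I's best replies: c1→C; c2→B; c3→C.
Player II's best replies: A→c2; B→c3; C→c1; D→c2.
Only (C, c1) has each player best-responding; Nash payoffs (16, 14).
Player II's commitment gain: 16 − 14 = 2.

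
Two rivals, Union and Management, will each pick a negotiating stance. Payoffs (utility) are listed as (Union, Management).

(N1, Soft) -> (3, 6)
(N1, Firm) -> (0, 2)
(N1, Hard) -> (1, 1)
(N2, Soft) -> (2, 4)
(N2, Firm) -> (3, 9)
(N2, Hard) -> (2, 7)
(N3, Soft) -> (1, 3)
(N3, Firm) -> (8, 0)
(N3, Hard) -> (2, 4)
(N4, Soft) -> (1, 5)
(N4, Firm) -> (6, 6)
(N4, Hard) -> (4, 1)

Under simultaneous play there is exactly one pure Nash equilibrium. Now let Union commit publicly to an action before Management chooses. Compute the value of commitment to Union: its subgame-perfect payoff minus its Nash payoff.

3

Management best-responds to each possible Union move:
- N1: BR = Soft, leader payoff 3.
- N2: BR = Firm, leader payoff 3.
- N3: BR = Hard, leader payoff 2.
- N4: BR = Firm, leader payoff 6.
Union's induced payoffs are 3, 3, 2, 6, so Union commits to N4. Subgame-perfect outcome: (N4, Firm) with payoffs (6, 6).
Under simultaneous play:
Union's best replies: Soft→N1; Firm→N3; Hard→N4.
Management's best replies: N1→Soft; N2→Firm; N3→Hard; N4→Firm.
The unique mutual best reply is (N1, Soft), giving (3, 6).
Union's commitment gain: 6 − 3 = 3.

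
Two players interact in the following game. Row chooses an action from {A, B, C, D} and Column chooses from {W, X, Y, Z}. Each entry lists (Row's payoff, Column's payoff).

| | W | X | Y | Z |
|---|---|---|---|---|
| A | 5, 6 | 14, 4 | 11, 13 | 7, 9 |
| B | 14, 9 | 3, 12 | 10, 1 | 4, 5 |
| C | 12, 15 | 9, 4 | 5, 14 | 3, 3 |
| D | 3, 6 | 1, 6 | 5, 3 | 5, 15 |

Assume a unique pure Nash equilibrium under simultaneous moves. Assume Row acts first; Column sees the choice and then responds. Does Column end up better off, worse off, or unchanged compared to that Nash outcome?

Work backward from Column's decision.
- A: BR = Y, leader payoff 11.
- B: BR = X, leader payoff 3.
- C: BR = W, leader payoff 12.
- D: BR = Z, leader payoff 5.
Maximizing over 11, 3, 12, 5, Row chooses C. Subgame-perfect outcome: (C, W) with payoffs (12, 15).
Under simultaneous play:
Row's best replies: W→B; X→A; Y→A; Z→A.
Column's best replies: A→Y; B→X; C→W; D→Z.
The unique mutual best reply is (A, Y), giving (11, 13).
Column earns 15 sequentially versus 13 at the Nash outcome: better off.

better off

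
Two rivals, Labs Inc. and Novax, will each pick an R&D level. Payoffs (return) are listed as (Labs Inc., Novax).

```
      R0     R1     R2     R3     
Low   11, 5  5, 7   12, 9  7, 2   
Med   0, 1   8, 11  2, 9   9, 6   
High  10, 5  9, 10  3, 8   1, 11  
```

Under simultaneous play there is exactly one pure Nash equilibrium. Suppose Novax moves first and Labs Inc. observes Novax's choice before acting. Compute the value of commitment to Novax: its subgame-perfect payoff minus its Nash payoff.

Backward induction with Novax moving first.
- R0: BR = Low, leader payoff 5.
- R1: BR = High, leader payoff 10.
- R2: BR = Low, leader payoff 9.
- R3: BR = Med, leader payoff 6.
Novax's induced payoffs are 5, 10, 9, 6, so Novax commits to R1. Subgame-perfect outcome: (High, R1) with payoffs (9, 10).
Now find the simultaneous Nash equilibrium.
Labs Inc.'s best replies: R0→Low; R1→High; R2→Low; R3→Med.
Novax's best replies: Low→R2; Med→R1; High→R3.
Only (Low, R2) has each player best-responding; Nash payoffs (12, 9).
Novax's commitment gain: 10 − 9 = 1.

1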